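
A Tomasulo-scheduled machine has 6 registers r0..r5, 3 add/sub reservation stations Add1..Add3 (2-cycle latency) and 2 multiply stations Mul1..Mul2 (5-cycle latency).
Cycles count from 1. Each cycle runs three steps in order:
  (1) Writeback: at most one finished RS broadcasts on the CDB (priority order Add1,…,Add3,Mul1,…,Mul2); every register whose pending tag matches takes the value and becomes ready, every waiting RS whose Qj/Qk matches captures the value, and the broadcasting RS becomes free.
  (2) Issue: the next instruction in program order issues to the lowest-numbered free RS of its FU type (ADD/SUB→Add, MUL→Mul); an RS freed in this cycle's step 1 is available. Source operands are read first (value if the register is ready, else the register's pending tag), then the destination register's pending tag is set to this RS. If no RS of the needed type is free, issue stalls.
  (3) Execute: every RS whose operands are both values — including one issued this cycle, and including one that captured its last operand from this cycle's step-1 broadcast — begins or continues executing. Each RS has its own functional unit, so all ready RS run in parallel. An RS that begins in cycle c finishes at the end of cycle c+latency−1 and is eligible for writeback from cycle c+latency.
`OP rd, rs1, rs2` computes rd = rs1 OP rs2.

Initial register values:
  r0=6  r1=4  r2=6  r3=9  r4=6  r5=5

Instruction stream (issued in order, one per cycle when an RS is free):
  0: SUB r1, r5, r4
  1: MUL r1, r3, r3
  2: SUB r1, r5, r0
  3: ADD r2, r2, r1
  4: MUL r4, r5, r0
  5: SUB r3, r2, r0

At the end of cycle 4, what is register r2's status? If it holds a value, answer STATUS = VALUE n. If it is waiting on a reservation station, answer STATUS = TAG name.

STATUS = TAG Add2

  c1: issue SUB r1<-Add1  regs: r0:6,r1:Add1,r2:6,r3:9,r4:6,r5:5
  c2: issue MUL r1<-Mul1  regs: r0:6,r1:Mul1,r2:6,r3:9,r4:6,r5:5
  c3: CDB Add1=-1; issue SUB r1<-Add1  regs: r0:6,r1:Add1,r2:6,r3:9,r4:6,r5:5
  c4: issue ADD r2<-Add2  regs: r0:6,r1:Add1,r2:Add2,r3:9,r4:6,r5:5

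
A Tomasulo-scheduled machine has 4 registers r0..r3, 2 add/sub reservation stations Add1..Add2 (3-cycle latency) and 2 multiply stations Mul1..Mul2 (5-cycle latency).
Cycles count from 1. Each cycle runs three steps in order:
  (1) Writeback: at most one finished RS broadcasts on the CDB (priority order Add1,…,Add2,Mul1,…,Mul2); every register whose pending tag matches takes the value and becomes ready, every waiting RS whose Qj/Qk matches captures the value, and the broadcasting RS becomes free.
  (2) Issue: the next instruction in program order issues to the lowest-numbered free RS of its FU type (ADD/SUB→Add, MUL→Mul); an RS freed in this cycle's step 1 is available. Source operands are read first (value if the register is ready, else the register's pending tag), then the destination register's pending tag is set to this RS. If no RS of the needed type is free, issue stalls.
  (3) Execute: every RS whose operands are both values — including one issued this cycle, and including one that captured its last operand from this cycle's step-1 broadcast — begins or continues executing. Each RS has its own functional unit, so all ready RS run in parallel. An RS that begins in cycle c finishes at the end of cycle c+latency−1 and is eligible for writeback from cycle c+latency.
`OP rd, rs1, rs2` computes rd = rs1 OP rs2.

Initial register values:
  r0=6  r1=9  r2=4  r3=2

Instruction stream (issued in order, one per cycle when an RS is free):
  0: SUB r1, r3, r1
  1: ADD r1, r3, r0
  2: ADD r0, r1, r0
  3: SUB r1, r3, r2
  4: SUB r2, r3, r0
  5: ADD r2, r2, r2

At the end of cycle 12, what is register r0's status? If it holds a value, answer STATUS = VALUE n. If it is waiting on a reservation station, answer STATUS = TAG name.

c1: issue SUB r1<-Add1 | r0:6,r1:Add1,r2:4,r3:2
c2: issue ADD r1<-Add2 | r0:6,r1:Add2,r2:4,r3:2
c3: stall | r0:6,r1:Add2,r2:4,r3:2
c4: CDB Add1=-7; issue ADD r0<-Add1 | r0:Add1,r1:Add2,r2:4,r3:2
c5: CDB Add2=8; issue SUB r1<-Add2 | r0:Add1,r1:Add2,r2:4,r3:2
c6: stall | r0:Add1,r1:Add2,r2:4,r3:2
c7: stall | r0:Add1,r1:Add2,r2:4,r3:2
c8: CDB Add1=14; issue SUB r2<-Add1 | r0:14,r1:Add2,r2:Add1,r3:2
c9: CDB Add2=-2; issue ADD r2<-Add2 | r0:14,r1:-2,r2:Add2,r3:2
c10: - | r0:14,r1:-2,r2:Add2,r3:2
c11: CDB Add1=-12 | r0:14,r1:-2,r2:Add2,r3:2
c12: - | r0:14,r1:-2,r2:Add2,r3:2

STATUS = VALUE 14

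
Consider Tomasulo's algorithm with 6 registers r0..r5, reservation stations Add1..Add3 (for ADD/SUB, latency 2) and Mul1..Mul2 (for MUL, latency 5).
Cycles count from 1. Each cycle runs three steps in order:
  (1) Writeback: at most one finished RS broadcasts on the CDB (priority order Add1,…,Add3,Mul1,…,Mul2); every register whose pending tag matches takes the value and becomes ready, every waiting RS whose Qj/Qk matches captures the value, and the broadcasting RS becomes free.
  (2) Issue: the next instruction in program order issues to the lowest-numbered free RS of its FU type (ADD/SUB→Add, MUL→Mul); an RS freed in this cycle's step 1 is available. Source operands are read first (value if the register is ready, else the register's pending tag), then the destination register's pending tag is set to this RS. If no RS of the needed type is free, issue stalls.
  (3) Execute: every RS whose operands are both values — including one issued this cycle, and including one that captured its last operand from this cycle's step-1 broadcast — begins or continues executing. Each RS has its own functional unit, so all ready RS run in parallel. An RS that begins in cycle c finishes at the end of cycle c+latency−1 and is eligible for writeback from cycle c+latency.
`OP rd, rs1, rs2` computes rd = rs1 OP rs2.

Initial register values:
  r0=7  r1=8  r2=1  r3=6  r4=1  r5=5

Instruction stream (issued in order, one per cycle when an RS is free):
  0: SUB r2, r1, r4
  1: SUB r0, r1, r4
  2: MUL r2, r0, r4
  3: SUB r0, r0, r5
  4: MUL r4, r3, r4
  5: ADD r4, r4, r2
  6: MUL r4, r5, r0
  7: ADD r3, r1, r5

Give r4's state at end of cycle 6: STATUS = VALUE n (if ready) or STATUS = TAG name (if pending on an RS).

STATUS = TAG Add1

cycle 1: issue SUB r2<-Add1 // r0:7,r1:8,r2:Add1,r3:6,r4:1,r5:5
cycle 2: issue SUB r0<-Add2 // r0:Add2,r1:8,r2:Add1,r3:6,r4:1,r5:5
cycle 3: CDB Add1=7; issue MUL r2<-Mul1 // r0:Add2,r1:8,r2:Mul1,r3:6,r4:1,r5:5
cycle 4: CDB Add2=7; issue SUB r0<-Add1 // r0:Add1,r1:8,r2:Mul1,r3:6,r4:1,r5:5
cycle 5: issue MUL r4<-Mul2 // r0:Add1,r1:8,r2:Mul1,r3:6,r4:Mul2,r5:5
cycle 6: CDB Add1=2; issue ADD r4<-Add1 // r0:2,r1:8,r2:Mul1,r3:6,r4:Add1,r5:5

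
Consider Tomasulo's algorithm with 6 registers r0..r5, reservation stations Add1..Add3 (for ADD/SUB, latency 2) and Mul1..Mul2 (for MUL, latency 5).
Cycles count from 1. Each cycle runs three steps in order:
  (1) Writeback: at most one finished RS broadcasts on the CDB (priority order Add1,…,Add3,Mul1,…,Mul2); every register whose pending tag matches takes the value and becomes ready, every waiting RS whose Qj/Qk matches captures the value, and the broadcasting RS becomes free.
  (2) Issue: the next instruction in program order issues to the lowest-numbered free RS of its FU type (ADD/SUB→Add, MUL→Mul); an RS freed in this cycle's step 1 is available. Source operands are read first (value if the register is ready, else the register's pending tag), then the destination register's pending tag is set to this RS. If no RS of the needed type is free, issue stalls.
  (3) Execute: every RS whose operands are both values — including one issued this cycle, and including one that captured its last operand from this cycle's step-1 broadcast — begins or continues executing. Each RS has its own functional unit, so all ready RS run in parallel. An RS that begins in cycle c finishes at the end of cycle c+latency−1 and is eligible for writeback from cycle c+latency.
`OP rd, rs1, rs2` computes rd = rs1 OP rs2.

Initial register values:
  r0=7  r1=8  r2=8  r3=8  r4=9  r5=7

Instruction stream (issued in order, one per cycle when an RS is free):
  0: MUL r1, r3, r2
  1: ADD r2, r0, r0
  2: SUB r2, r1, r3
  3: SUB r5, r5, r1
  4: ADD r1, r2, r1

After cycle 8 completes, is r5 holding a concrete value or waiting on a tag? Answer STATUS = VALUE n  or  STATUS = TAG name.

c1: issue MUL r1<-Mul1 | r0:7,r1:Mul1,r2:8,r3:8,r4:9,r5:7
c2: issue ADD r2<-Add1 | r0:7,r1:Mul1,r2:Add1,r3:8,r4:9,r5:7
c3: issue SUB r2<-Add2 | r0:7,r1:Mul1,r2:Add2,r3:8,r4:9,r5:7
c4: CDB Add1=14; issue SUB r5<-Add1 | r0:7,r1:Mul1,r2:Add2,r3:8,r4:9,r5:Add1
c5: issue ADD r1<-Add3 | r0:7,r1:Add3,r2:Add2,r3:8,r4:9,r5:Add1
c6: CDB Mul1=64 | r0:7,r1:Add3,r2:Add2,r3:8,r4:9,r5:Add1
c7: - | r0:7,r1:Add3,r2:Add2,r3:8,r4:9,r5:Add1
c8: CDB Add1=-57 | r0:7,r1:Add3,r2:Add2,r3:8,r4:9,r5:-57

STATUS = VALUE -57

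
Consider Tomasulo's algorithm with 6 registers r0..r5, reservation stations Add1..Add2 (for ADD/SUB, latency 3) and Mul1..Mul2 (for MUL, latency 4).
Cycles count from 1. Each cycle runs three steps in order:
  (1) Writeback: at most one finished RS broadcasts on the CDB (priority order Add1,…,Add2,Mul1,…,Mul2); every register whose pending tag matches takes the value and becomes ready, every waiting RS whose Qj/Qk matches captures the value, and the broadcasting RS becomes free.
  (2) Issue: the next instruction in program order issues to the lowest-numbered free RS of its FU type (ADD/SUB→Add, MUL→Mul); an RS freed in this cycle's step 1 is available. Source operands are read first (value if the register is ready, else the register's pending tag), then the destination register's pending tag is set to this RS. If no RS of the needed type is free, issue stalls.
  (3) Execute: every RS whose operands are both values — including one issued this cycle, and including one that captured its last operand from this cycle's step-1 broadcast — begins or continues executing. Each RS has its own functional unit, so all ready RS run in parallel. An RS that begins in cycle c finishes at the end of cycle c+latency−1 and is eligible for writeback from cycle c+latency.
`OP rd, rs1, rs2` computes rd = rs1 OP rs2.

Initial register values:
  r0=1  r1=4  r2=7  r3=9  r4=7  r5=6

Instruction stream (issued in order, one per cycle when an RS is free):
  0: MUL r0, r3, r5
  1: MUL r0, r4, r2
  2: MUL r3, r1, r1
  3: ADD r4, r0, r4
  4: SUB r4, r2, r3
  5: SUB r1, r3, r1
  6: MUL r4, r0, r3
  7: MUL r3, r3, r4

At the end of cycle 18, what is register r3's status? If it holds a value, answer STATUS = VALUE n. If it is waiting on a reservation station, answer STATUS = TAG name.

STATUS = TAG Mul2

  c1: issue MUL r0<-Mul1  regs: r0:Mul1,r1:4,r2:7,r3:9,r4:7,r5:6
  c2: issue MUL r0<-Mul2  regs: r0:Mul2,r1:4,r2:7,r3:9,r4:7,r5:6
  c3: stall  regs: r0:Mul2,r1:4,r2:7,r3:9,r4:7,r5:6
  c4: stall  regs: r0:Mul2,r1:4,r2:7,r3:9,r4:7,r5:6
  c5: CDB Mul1=54; issue MUL r3<-Mul1  regs: r0:Mul2,r1:4,r2:7,r3:Mul1,r4:7,r5:6
  c6: CDB Mul2=49; issue ADD r4<-Add1  regs: r0:49,r1:4,r2:7,r3:Mul1,r4:Add1,r5:6
  c7: issue SUB r4<-Add2  regs: r0:49,r1:4,r2:7,r3:Mul1,r4:Add2,r5:6
  c8: stall  regs: r0:49,r1:4,r2:7,r3:Mul1,r4:Add2,r5:6
  c9: CDB Add1=56; issue SUB r1<-Add1  regs: r0:49,r1:Add1,r2:7,r3:Mul1,r4:Add2,r5:6
  c10: CDB Mul1=16; issue MUL r4<-Mul1  regs: r0:49,r1:Add1,r2:7,r3:16,r4:Mul1,r5:6
  c11: issue MUL r3<-Mul2  regs: r0:49,r1:Add1,r2:7,r3:Mul2,r4:Mul1,r5:6
  c12: -  regs: r0:49,r1:Add1,r2:7,r3:Mul2,r4:Mul1,r5:6
  c13: CDB Add1=12  regs: r0:49,r1:12,r2:7,r3:Mul2,r4:Mul1,r5:6
  c14: CDB Add2=-9  regs: r0:49,r1:12,r2:7,r3:Mul2,r4:Mul1,r5:6
  c15: CDB Mul1=784  regs: r0:49,r1:12,r2:7,r3:Mul2,r4:784,r5:6
  c16: -  regs: r0:49,r1:12,r2:7,r3:Mul2,r4:784,r5:6
  c17: -  regs: r0:49,r1:12,r2:7,r3:Mul2,r4:784,r5:6
  c18: -  regs: r0:49,r1:12,r2:7,r3:Mul2,r4:784,r5:6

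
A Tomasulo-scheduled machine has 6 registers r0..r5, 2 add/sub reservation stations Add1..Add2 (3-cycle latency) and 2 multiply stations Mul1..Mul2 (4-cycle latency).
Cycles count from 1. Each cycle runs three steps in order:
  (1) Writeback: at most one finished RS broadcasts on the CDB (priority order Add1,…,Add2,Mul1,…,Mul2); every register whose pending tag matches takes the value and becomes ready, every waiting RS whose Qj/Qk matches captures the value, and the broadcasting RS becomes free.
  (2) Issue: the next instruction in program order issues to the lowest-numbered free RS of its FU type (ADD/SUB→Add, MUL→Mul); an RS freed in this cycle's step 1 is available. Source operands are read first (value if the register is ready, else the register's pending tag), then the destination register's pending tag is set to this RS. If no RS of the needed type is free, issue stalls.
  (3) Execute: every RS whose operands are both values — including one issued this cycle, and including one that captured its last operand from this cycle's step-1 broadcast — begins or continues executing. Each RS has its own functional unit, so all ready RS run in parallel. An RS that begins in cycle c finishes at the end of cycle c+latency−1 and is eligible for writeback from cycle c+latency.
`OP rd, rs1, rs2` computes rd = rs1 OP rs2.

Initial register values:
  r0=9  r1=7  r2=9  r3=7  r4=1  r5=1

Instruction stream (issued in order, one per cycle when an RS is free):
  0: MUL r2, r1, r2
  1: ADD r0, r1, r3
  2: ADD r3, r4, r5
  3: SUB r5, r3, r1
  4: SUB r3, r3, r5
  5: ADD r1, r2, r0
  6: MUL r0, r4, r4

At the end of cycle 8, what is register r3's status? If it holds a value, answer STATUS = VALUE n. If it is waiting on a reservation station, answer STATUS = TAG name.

cycle 1: issue MUL r2<-Mul1 // r0:9,r1:7,r2:Mul1,r3:7,r4:1,r5:1
cycle 2: issue ADD r0<-Add1 // r0:Add1,r1:7,r2:Mul1,r3:7,r4:1,r5:1
cycle 3: issue ADD r3<-Add2 // r0:Add1,r1:7,r2:Mul1,r3:Add2,r4:1,r5:1
cycle 4: stall // r0:Add1,r1:7,r2:Mul1,r3:Add2,r4:1,r5:1
cycle 5: CDB Add1=14; issue SUB r5<-Add1 // r0:14,r1:7,r2:Mul1,r3:Add2,r4:1,r5:Add1
cycle 6: CDB Add2=2; issue SUB r3<-Add2 // r0:14,r1:7,r2:Mul1,r3:Add2,r4:1,r5:Add1
cycle 7: CDB Mul1=63; stall // r0:14,r1:7,r2:63,r3:Add2,r4:1,r5:Add1
cycle 8: stall // r0:14,r1:7,r2:63,r3:Add2,r4:1,r5:Add1

STATUS = TAG Add2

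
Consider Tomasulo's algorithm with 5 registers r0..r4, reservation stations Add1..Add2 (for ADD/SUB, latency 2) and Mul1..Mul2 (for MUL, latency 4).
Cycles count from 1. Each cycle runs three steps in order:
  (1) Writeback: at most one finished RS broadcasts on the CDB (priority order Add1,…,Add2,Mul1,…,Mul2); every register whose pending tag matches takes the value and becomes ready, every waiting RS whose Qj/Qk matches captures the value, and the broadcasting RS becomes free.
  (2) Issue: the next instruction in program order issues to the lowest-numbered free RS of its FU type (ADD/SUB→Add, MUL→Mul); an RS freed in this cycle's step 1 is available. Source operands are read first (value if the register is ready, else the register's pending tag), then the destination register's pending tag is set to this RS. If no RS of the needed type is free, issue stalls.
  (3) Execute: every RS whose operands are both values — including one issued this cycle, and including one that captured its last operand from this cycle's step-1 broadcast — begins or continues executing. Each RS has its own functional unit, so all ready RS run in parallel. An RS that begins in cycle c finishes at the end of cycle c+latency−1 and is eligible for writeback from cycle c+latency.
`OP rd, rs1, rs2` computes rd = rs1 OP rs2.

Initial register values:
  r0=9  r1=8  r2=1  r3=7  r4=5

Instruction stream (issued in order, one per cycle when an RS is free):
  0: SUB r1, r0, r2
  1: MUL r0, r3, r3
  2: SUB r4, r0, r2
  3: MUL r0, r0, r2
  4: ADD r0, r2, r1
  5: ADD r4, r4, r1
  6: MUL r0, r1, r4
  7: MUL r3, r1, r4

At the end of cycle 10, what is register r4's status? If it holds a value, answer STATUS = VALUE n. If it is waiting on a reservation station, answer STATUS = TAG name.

c1: issue SUB r1<-Add1 | r0:9,r1:Add1,r2:1,r3:7,r4:5
c2: issue MUL r0<-Mul1 | r0:Mul1,r1:Add1,r2:1,r3:7,r4:5
c3: CDB Add1=8; issue SUB r4<-Add1 | r0:Mul1,r1:8,r2:1,r3:7,r4:Add1
c4: issue MUL r0<-Mul2 | r0:Mul2,r1:8,r2:1,r3:7,r4:Add1
c5: issue ADD r0<-Add2 | r0:Add2,r1:8,r2:1,r3:7,r4:Add1
c6: CDB Mul1=49; stall | r0:Add2,r1:8,r2:1,r3:7,r4:Add1
c7: CDB Add2=9; issue ADD r4<-Add2 | r0:9,r1:8,r2:1,r3:7,r4:Add2
c8: CDB Add1=48; issue MUL r0<-Mul1 | r0:Mul1,r1:8,r2:1,r3:7,r4:Add2
c9: stall | r0:Mul1,r1:8,r2:1,r3:7,r4:Add2
c10: CDB Add2=56; stall | r0:Mul1,r1:8,r2:1,r3:7,r4:56

STATUS = VALUE 56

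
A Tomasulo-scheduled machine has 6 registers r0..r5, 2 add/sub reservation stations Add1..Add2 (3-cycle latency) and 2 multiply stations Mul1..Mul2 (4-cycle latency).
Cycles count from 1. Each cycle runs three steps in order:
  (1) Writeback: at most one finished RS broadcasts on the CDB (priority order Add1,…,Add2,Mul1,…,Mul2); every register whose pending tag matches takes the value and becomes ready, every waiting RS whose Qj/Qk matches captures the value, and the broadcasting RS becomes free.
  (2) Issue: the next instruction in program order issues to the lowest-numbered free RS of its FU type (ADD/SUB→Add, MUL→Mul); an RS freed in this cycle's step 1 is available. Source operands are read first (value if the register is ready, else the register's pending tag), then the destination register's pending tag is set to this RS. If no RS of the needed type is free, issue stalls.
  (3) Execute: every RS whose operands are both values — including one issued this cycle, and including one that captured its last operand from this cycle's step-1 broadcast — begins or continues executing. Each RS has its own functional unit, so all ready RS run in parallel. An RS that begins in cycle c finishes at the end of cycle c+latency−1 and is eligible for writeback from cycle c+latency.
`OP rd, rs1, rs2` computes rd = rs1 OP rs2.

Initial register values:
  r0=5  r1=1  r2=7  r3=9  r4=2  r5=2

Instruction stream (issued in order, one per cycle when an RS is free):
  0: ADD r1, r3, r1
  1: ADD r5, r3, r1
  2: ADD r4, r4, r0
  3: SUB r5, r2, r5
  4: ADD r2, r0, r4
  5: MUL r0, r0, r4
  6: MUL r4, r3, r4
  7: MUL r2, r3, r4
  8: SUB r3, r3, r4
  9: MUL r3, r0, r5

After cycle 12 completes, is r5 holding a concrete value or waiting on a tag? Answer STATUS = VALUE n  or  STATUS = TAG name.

STATUS = VALUE -12

c1: issue ADD r1<-Add1 | r0:5,r1:Add1,r2:7,r3:9,r4:2,r5:2
c2: issue ADD r5<-Add2 | r0:5,r1:Add1,r2:7,r3:9,r4:2,r5:Add2
c3: stall | r0:5,r1:Add1,r2:7,r3:9,r4:2,r5:Add2
c4: CDB Add1=10; issue ADD r4<-Add1 | r0:5,r1:10,r2:7,r3:9,r4:Add1,r5:Add2
c5: stall | r0:5,r1:10,r2:7,r3:9,r4:Add1,r5:Add2
c6: stall | r0:5,r1:10,r2:7,r3:9,r4:Add1,r5:Add2
c7: CDB Add1=7; issue SUB r5<-Add1 | r0:5,r1:10,r2:7,r3:9,r4:7,r5:Add1
c8: CDB Add2=19; issue ADD r2<-Add2 | r0:5,r1:10,r2:Add2,r3:9,r4:7,r5:Add1
c9: issue MUL r0<-Mul1 | r0:Mul1,r1:10,r2:Add2,r3:9,r4:7,r5:Add1
c10: issue MUL r4<-Mul2 | r0:Mul1,r1:10,r2:Add2,r3:9,r4:Mul2,r5:Add1
c11: CDB Add1=-12; stall | r0:Mul1,r1:10,r2:Add2,r3:9,r4:Mul2,r5:-12
c12: CDB Add2=12; stall | r0:Mul1,r1:10,r2:12,r3:9,r4:Mul2,r5:-12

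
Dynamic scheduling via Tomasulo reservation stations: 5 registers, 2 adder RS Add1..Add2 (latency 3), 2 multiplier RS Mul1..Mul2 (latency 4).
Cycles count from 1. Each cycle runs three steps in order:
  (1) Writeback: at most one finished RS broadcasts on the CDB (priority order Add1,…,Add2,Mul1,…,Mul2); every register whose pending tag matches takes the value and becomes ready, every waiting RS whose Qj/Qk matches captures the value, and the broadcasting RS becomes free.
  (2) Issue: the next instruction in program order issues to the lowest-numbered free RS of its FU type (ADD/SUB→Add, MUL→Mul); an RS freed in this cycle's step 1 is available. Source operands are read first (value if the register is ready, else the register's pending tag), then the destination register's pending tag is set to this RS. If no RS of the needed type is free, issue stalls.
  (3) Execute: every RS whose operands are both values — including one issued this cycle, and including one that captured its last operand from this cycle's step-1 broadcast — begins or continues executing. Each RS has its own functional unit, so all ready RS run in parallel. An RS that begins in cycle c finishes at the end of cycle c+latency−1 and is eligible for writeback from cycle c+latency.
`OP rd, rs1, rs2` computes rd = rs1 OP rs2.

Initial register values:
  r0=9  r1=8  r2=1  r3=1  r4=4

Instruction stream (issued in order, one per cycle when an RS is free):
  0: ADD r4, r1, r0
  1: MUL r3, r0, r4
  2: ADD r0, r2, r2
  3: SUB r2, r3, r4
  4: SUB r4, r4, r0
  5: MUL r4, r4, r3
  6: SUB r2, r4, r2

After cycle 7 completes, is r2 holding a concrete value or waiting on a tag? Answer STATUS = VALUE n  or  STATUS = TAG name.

STATUS = TAG Add1

cycle 1: issue ADD r4<-Add1 // r0:9,r1:8,r2:1,r3:1,r4:Add1
cycle 2: issue MUL r3<-Mul1 // r0:9,r1:8,r2:1,r3:Mul1,r4:Add1
cycle 3: issue ADD r0<-Add2 // r0:Add2,r1:8,r2:1,r3:Mul1,r4:Add1
cycle 4: CDB Add1=17; issue SUB r2<-Add1 // r0:Add2,r1:8,r2:Add1,r3:Mul1,r4:17
cycle 5: stall // r0:Add2,r1:8,r2:Add1,r3:Mul1,r4:17
cycle 6: CDB Add2=2; issue SUB r4<-Add2 // r0:2,r1:8,r2:Add1,r3:Mul1,r4:Add2
cycle 7: issue MUL r4<-Mul2 // r0:2,r1:8,r2:Add1,r3:Mul1,r4:Mul2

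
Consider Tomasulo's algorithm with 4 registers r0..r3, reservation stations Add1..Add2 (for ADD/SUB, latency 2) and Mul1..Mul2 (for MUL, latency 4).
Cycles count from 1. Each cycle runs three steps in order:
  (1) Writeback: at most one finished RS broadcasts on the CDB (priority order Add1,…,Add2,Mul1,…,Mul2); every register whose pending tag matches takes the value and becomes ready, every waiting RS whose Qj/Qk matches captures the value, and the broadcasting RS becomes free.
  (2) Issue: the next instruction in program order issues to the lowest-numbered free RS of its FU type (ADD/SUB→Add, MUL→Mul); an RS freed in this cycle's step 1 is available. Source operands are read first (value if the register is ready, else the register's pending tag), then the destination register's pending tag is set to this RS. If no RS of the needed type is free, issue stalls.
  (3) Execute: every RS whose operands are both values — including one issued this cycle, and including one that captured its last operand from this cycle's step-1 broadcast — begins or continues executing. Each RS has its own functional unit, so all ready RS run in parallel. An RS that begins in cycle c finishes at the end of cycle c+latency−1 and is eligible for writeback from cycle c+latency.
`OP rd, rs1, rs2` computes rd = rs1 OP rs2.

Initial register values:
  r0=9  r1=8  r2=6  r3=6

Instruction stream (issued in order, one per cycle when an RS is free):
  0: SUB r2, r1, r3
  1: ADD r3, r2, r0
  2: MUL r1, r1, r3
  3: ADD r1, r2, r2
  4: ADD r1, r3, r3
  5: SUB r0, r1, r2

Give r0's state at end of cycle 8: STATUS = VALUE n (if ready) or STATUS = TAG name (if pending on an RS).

STATUS = TAG Add1

c1: issue SUB r2<-Add1 | r0:9,r1:8,r2:Add1,r3:6
c2: issue ADD r3<-Add2 | r0:9,r1:8,r2:Add1,r3:Add2
c3: CDB Add1=2; issue MUL r1<-Mul1 | r0:9,r1:Mul1,r2:2,r3:Add2
c4: issue ADD r1<-Add1 | r0:9,r1:Add1,r2:2,r3:Add2
c5: CDB Add2=11; issue ADD r1<-Add2 | r0:9,r1:Add2,r2:2,r3:11
c6: CDB Add1=4; issue SUB r0<-Add1 | r0:Add1,r1:Add2,r2:2,r3:11
c7: CDB Add2=22 | r0:Add1,r1:22,r2:2,r3:11
c8: - | r0:Add1,r1:22,r2:2,r3:11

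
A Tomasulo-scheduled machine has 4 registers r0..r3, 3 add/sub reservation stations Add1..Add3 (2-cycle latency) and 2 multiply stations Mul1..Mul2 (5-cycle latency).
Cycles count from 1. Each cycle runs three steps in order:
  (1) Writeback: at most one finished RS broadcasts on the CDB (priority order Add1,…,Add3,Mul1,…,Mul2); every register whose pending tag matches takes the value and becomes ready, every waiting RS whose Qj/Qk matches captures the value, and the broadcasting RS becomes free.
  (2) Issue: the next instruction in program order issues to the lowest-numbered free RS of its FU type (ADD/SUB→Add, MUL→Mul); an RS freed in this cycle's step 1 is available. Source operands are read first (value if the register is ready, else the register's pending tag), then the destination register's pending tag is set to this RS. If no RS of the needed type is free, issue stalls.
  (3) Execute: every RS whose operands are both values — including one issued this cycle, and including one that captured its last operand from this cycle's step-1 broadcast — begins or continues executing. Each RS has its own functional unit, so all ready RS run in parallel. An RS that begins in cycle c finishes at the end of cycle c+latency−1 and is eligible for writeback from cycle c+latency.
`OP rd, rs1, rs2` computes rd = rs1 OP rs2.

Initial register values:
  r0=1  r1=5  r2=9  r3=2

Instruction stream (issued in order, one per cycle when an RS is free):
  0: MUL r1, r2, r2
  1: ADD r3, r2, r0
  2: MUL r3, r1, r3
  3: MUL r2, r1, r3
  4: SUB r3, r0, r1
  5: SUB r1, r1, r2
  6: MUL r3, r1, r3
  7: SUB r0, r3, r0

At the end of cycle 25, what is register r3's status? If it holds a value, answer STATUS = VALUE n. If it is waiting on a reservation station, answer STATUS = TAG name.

STATUS = VALUE 5242320

cycle 1: issue MUL r1<-Mul1 // r0:1,r1:Mul1,r2:9,r3:2
cycle 2: issue ADD r3<-Add1 // r0:1,r1:Mul1,r2:9,r3:Add1
cycle 3: issue MUL r3<-Mul2 // r0:1,r1:Mul1,r2:9,r3:Mul2
cycle 4: CDB Add1=10; stall // r0:1,r1:Mul1,r2:9,r3:Mul2
cycle 5: stall // r0:1,r1:Mul1,r2:9,r3:Mul2
cycle 6: CDB Mul1=81; issue MUL r2<-Mul1 // r0:1,r1:81,r2:Mul1,r3:Mul2
cycle 7: issue SUB r3<-Add1 // r0:1,r1:81,r2:Mul1,r3:Add1
cycle 8: issue SUB r1<-Add2 // r0:1,r1:Add2,r2:Mul1,r3:Add1
cycle 9: CDB Add1=-80; stall // r0:1,r1:Add2,r2:Mul1,r3:-80
cycle 10: stall // r0:1,r1:Add2,r2:Mul1,r3:-80
cycle 11: CDB Mul2=810; issue MUL r3<-Mul2 // r0:1,r1:Add2,r2:Mul1,r3:Mul2
cycle 12: issue SUB r0<-Add1 // r0:Add1,r1:Add2,r2:Mul1,r3:Mul2
cycle 13: - // r0:Add1,r1:Add2,r2:Mul1,r3:Mul2
cycle 14: - // r0:Add1,r1:Add2,r2:Mul1,r3:Mul2
cycle 15: - // r0:Add1,r1:Add2,r2:Mul1,r3:Mul2
cycle 16: CDB Mul1=65610 // r0:Add1,r1:Add2,r2:65610,r3:Mul2
cycle 17: - // r0:Add1,r1:Add2,r2:65610,r3:Mul2
cycle 18: CDB Add2=-65529 // r0:Add1,r1:-65529,r2:65610,r3:Mul2
cycle 19: - // r0:Add1,r1:-65529,r2:65610,r3:Mul2
cycle 20: - // r0:Add1,r1:-65529,r2:65610,r3:Mul2
cycle 21: - // r0:Add1,r1:-65529,r2:65610,r3:Mul2
cycle 22: - // r0:Add1,r1:-65529,r2:65610,r3:Mul2
cycle 23: CDB Mul2=5242320 // r0:Add1,r1:-65529,r2:65610,r3:5242320
cycle 24: - // r0:Add1,r1:-65529,r2:65610,r3:5242320
cycle 25: CDB Add1=5242319 // r0:5242319,r1:-65529,r2:65610,r3:5242320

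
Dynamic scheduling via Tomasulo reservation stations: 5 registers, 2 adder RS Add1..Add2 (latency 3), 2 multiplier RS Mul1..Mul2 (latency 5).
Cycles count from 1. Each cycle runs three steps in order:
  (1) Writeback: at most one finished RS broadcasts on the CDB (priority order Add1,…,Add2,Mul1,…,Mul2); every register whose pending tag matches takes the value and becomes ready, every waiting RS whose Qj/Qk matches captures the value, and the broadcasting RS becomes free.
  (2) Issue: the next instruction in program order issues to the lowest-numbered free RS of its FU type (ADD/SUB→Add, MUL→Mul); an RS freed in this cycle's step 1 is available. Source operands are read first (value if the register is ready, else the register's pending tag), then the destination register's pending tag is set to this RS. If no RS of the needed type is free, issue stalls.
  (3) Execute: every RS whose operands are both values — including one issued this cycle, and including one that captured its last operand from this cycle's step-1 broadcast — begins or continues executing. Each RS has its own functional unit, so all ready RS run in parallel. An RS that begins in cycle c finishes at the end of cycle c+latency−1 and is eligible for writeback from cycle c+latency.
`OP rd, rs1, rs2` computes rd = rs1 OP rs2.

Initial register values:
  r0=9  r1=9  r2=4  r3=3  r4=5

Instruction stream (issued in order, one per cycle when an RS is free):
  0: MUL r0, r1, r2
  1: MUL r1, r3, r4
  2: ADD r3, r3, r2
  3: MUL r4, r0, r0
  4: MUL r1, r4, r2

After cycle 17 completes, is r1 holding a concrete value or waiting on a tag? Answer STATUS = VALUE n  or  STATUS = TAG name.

c1: issue MUL r0<-Mul1 | r0:Mul1,r1:9,r2:4,r3:3,r4:5
c2: issue MUL r1<-Mul2 | r0:Mul1,r1:Mul2,r2:4,r3:3,r4:5
c3: issue ADD r3<-Add1 | r0:Mul1,r1:Mul2,r2:4,r3:Add1,r4:5
c4: stall | r0:Mul1,r1:Mul2,r2:4,r3:Add1,r4:5
c5: stall | r0:Mul1,r1:Mul2,r2:4,r3:Add1,r4:5
c6: CDB Add1=7; stall | r0:Mul1,r1:Mul2,r2:4,r3:7,r4:5
c7: CDB Mul1=36; issue MUL r4<-Mul1 | r0:36,r1:Mul2,r2:4,r3:7,r4:Mul1
c8: CDB Mul2=15; issue MUL r1<-Mul2 | r0:36,r1:Mul2,r2:4,r3:7,r4:Mul1
c9: - | r0:36,r1:Mul2,r2:4,r3:7,r4:Mul1
c10: - | r0:36,r1:Mul2,r2:4,r3:7,r4:Mul1
c11: - | r0:36,r1:Mul2,r2:4,r3:7,r4:Mul1
c12: CDB Mul1=1296 | r0:36,r1:Mul2,r2:4,r3:7,r4:1296
c13: - | r0:36,r1:Mul2,r2:4,r3:7,r4:1296
c14: - | r0:36,r1:Mul2,r2:4,r3:7,r4:1296
c15: - | r0:36,r1:Mul2,r2:4,r3:7,r4:1296
c16: - | r0:36,r1:Mul2,r2:4,r3:7,r4:1296
c17: CDB Mul2=5184 | r0:36,r1:5184,r2:4,r3:7,r4:1296

STATUS = VALUE 5184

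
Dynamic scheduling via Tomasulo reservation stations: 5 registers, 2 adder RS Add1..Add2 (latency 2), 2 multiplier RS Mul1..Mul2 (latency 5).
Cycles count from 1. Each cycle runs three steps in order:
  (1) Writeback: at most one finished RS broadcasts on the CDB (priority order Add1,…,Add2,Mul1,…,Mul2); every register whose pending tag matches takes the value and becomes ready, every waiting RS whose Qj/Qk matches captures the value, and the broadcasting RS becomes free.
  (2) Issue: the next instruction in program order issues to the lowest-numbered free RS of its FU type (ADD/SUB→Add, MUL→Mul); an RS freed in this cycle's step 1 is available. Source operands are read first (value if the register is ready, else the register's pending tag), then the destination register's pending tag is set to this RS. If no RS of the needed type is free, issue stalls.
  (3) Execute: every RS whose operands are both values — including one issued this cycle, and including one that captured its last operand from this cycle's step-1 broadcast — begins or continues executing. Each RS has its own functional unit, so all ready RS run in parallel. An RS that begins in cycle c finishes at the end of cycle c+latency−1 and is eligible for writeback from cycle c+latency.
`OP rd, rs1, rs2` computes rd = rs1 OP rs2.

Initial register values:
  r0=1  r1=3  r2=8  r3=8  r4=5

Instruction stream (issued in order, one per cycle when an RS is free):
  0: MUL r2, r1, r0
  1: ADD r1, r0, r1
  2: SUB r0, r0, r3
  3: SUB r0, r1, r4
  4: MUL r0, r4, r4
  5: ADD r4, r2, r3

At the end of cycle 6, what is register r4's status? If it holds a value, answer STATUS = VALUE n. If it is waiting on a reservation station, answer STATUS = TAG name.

c1: issue MUL r2<-Mul1 | r0:1,r1:3,r2:Mul1,r3:8,r4:5
c2: issue ADD r1<-Add1 | r0:1,r1:Add1,r2:Mul1,r3:8,r4:5
c3: issue SUB r0<-Add2 | r0:Add2,r1:Add1,r2:Mul1,r3:8,r4:5
c4: CDB Add1=4; issue SUB r0<-Add1 | r0:Add1,r1:4,r2:Mul1,r3:8,r4:5
c5: CDB Add2=-7; issue MUL r0<-Mul2 | r0:Mul2,r1:4,r2:Mul1,r3:8,r4:5
c6: CDB Add1=-1; issue ADD r4<-Add1 | r0:Mul2,r1:4,r2:Mul1,r3:8,r4:Add1

STATUS = TAG Add1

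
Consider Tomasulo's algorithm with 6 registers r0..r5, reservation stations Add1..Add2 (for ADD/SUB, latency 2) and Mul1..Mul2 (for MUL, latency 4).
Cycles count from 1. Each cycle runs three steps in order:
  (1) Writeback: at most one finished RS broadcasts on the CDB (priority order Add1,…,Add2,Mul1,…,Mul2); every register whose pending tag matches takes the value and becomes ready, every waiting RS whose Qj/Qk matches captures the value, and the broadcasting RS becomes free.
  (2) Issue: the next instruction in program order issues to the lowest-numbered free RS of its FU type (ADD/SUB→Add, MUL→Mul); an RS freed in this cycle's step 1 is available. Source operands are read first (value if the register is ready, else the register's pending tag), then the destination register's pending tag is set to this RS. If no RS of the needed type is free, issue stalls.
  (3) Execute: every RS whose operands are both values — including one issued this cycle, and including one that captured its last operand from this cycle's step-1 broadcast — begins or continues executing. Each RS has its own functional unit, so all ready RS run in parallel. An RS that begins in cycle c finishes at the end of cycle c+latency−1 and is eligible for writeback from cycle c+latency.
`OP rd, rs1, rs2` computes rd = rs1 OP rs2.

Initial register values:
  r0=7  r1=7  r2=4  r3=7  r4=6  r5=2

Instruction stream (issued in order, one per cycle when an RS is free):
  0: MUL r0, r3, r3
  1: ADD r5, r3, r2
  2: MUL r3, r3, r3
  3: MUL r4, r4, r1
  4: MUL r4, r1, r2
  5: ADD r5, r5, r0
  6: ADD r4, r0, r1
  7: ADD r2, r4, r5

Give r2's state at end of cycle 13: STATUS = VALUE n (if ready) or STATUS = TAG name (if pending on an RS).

  c1: issue MUL r0<-Mul1  regs: r0:Mul1,r1:7,r2:4,r3:7,r4:6,r5:2
  c2: issue ADD r5<-Add1  regs: r0:Mul1,r1:7,r2:4,r3:7,r4:6,r5:Add1
  c3: issue MUL r3<-Mul2  regs: r0:Mul1,r1:7,r2:4,r3:Mul2,r4:6,r5:Add1
  c4: CDB Add1=11; stall  regs: r0:Mul1,r1:7,r2:4,r3:Mul2,r4:6,r5:11
  c5: CDB Mul1=49; issue MUL r4<-Mul1  regs: r0:49,r1:7,r2:4,r3:Mul2,r4:Mul1,r5:11
  c6: stall  regs: r0:49,r1:7,r2:4,r3:Mul2,r4:Mul1,r5:11
  c7: CDB Mul2=49; issue MUL r4<-Mul2  regs: r0:49,r1:7,r2:4,r3:49,r4:Mul2,r5:11
  c8: issue ADD r5<-Add1  regs: r0:49,r1:7,r2:4,r3:49,r4:Mul2,r5:Add1
  c9: CDB Mul1=42; issue ADD r4<-Add2  regs: r0:49,r1:7,r2:4,r3:49,r4:Add2,r5:Add1
  c10: CDB Add1=60; issue ADD r2<-Add1  regs: r0:49,r1:7,r2:Add1,r3:49,r4:Add2,r5:60
  c11: CDB Add2=56  regs: r0:49,r1:7,r2:Add1,r3:49,r4:56,r5:60
  c12: CDB Mul2=28  regs: r0:49,r1:7,r2:Add1,r3:49,r4:56,r5:60
  c13: CDB Add1=116  regs: r0:49,r1:7,r2:116,r3:49,r4:56,r5:60

STATUS = VALUE 116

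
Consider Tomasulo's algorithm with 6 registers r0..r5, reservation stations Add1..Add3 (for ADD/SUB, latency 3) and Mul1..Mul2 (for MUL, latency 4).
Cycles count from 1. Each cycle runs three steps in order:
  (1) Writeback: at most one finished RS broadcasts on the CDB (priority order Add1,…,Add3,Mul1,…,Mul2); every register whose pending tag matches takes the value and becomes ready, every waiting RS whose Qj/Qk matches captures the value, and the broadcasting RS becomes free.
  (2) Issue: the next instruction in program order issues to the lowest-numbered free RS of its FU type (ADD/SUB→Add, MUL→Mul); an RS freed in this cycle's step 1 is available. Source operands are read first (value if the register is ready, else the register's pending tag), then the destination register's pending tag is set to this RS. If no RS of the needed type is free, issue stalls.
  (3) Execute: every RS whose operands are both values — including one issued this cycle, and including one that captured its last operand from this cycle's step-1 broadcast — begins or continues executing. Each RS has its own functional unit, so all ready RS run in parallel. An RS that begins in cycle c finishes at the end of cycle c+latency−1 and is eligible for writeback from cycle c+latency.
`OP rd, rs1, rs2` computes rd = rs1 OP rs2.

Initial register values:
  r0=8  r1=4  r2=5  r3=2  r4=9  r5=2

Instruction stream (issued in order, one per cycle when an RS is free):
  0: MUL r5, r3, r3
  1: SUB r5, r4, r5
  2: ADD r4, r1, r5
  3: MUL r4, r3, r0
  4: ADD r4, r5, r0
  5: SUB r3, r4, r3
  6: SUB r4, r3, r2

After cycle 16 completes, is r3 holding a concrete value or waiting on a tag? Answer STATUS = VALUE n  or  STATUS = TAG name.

  c1: issue MUL r5<-Mul1  regs: r0:8,r1:4,r2:5,r3:2,r4:9,r5:Mul1
  c2: issue SUB r5<-Add1  regs: r0:8,r1:4,r2:5,r3:2,r4:9,r5:Add1
  c3: issue ADD r4<-Add2  regs: r0:8,r1:4,r2:5,r3:2,r4:Add2,r5:Add1
  c4: issue MUL r4<-Mul2  regs: r0:8,r1:4,r2:5,r3:2,r4:Mul2,r5:Add1
  c5: CDB Mul1=4; issue ADD r4<-Add3  regs: r0:8,r1:4,r2:5,r3:2,r4:Add3,r5:Add1
  c6: stall  regs: r0:8,r1:4,r2:5,r3:2,r4:Add3,r5:Add1
  c7: stall  regs: r0:8,r1:4,r2:5,r3:2,r4:Add3,r5:Add1
  c8: CDB Add1=5; issue SUB r3<-Add1  regs: r0:8,r1:4,r2:5,r3:Add1,r4:Add3,r5:5
  c9: CDB Mul2=16; stall  regs: r0:8,r1:4,r2:5,r3:Add1,r4:Add3,r5:5
  c10: stall  regs: r0:8,r1:4,r2:5,r3:Add1,r4:Add3,r5:5
  c11: CDB Add2=9; issue SUB r4<-Add2  regs: r0:8,r1:4,r2:5,r3:Add1,r4:Add2,r5:5
  c12: CDB Add3=13  regs: r0:8,r1:4,r2:5,r3:Add1,r4:Add2,r5:5
  c13: -  regs: r0:8,r1:4,r2:5,r3:Add1,r4:Add2,r5:5
  c14: -  regs: r0:8,r1:4,r2:5,r3:Add1,r4:Add2,r5:5
  c15: CDB Add1=11  regs: r0:8,r1:4,r2:5,r3:11,r4:Add2,r5:5
  c16: -  regs: r0:8,r1:4,r2:5,r3:11,r4:Add2,r5:5

STATUS = VALUE 11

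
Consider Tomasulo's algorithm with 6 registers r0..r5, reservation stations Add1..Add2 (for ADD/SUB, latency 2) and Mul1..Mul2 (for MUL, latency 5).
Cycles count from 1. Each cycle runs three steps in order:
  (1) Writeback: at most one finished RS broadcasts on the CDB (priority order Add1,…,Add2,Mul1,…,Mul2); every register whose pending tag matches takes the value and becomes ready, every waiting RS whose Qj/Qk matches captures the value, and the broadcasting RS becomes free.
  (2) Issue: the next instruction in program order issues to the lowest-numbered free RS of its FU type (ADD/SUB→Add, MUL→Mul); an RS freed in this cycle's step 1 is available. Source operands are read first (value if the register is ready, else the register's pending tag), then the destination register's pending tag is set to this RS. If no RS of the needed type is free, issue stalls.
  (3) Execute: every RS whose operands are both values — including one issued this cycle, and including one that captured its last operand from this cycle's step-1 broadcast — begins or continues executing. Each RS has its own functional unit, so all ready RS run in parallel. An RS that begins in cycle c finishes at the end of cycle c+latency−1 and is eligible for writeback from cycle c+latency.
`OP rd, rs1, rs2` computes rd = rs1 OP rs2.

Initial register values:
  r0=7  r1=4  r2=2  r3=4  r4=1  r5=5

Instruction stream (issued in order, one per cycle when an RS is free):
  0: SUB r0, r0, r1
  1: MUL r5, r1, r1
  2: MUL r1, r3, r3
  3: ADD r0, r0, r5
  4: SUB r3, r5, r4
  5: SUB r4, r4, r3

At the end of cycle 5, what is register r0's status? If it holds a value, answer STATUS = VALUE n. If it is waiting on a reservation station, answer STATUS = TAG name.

STATUS = TAG Add1

  c1: issue SUB r0<-Add1  regs: r0:Add1,r1:4,r2:2,r3:4,r4:1,r5:5
  c2: issue MUL r5<-Mul1  regs: r0:Add1,r1:4,r2:2,r3:4,r4:1,r5:Mul1
  c3: CDB Add1=3; issue MUL r1<-Mul2  regs: r0:3,r1:Mul2,r2:2,r3:4,r4:1,r5:Mul1
  c4: issue ADD r0<-Add1  regs: r0:Add1,r1:Mul2,r2:2,r3:4,r4:1,r5:Mul1
  c5: issue SUB r3<-Add2  regs: r0:Add1,r1:Mul2,r2:2,r3:Add2,r4:1,r5:Mul1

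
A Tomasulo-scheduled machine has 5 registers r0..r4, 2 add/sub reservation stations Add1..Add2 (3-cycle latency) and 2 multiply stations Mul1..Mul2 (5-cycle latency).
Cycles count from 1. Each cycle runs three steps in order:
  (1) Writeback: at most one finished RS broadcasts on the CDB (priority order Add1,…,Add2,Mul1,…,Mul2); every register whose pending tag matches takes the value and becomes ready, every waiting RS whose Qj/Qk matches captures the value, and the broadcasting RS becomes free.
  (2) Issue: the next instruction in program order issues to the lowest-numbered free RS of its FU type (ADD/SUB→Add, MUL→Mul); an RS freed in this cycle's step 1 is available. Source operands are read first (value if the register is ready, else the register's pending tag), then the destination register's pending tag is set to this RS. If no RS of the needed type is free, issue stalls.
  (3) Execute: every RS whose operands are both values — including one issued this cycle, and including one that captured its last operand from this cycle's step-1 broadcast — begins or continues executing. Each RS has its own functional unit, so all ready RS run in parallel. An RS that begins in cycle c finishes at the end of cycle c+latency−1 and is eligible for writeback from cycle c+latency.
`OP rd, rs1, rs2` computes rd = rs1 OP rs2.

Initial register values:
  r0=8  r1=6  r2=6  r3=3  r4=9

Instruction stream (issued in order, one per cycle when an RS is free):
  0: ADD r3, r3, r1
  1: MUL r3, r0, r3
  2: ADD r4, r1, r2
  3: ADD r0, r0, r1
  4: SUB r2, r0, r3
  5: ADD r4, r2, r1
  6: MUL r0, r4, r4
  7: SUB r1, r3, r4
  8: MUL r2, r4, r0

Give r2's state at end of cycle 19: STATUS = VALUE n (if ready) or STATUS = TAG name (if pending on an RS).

STATUS = TAG Mul1

cycle 1: issue ADD r3<-Add1 // r0:8,r1:6,r2:6,r3:Add1,r4:9
cycle 2: issue MUL r3<-Mul1 // r0:8,r1:6,r2:6,r3:Mul1,r4:9
cycle 3: issue ADD r4<-Add2 // r0:8,r1:6,r2:6,r3:Mul1,r4:Add2
cycle 4: CDB Add1=9; issue ADD r0<-Add1 // r0:Add1,r1:6,r2:6,r3:Mul1,r4:Add2
cycle 5: stall // r0:Add1,r1:6,r2:6,r3:Mul1,r4:Add2
cycle 6: CDB Add2=12; issue SUB r2<-Add2 // r0:Add1,r1:6,r2:Add2,r3:Mul1,r4:12
cycle 7: CDB Add1=14; issue ADD r4<-Add1 // r0:14,r1:6,r2:Add2,r3:Mul1,r4:Add1
cycle 8: issue MUL r0<-Mul2 // r0:Mul2,r1:6,r2:Add2,r3:Mul1,r4:Add1
cycle 9: CDB Mul1=72; stall // r0:Mul2,r1:6,r2:Add2,r3:72,r4:Add1
cycle 10: stall // r0:Mul2,r1:6,r2:Add2,r3:72,r4:Add1
cycle 11: stall // r0:Mul2,r1:6,r2:Add2,r3:72,r4:Add1
cycle 12: CDB Add2=-58; issue SUB r1<-Add2 // r0:Mul2,r1:Add2,r2:-58,r3:72,r4:Add1
cycle 13: issue MUL r2<-Mul1 // r0:Mul2,r1:Add2,r2:Mul1,r3:72,r4:Add1
cycle 14: - // r0:Mul2,r1:Add2,r2:Mul1,r3:72,r4:Add1
cycle 15: CDB Add1=-52 // r0:Mul2,r1:Add2,r2:Mul1,r3:72,r4:-52
cycle 16: - // r0:Mul2,r1:Add2,r2:Mul1,r3:72,r4:-52
cycle 17: - // r0:Mul2,r1:Add2,r2:Mul1,r3:72,r4:-52
cycle 18: CDB Add2=124 // r0:Mul2,r1:124,r2:Mul1,r3:72,r4:-52
cycle 19: - // r0:Mul2,r1:124,r2:Mul1,r3:72,r4:-52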